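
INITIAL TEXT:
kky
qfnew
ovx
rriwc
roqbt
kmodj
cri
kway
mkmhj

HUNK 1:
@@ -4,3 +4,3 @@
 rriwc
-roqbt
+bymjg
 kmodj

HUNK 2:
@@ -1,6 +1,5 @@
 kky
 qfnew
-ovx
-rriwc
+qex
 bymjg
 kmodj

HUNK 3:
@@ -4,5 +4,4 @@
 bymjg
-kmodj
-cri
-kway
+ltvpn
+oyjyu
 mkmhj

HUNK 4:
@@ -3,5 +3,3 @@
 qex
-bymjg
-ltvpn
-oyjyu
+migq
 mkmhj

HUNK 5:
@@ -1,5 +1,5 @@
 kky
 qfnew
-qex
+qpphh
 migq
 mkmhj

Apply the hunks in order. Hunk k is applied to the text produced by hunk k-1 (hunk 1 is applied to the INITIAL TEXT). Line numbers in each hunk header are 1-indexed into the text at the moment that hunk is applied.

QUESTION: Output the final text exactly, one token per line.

Hunk 1: at line 4 remove [roqbt] add [bymjg] -> 9 lines: kky qfnew ovx rriwc bymjg kmodj cri kway mkmhj
Hunk 2: at line 1 remove [ovx,rriwc] add [qex] -> 8 lines: kky qfnew qex bymjg kmodj cri kway mkmhj
Hunk 3: at line 4 remove [kmodj,cri,kway] add [ltvpn,oyjyu] -> 7 lines: kky qfnew qex bymjg ltvpn oyjyu mkmhj
Hunk 4: at line 3 remove [bymjg,ltvpn,oyjyu] add [migq] -> 5 lines: kky qfnew qex migq mkmhj
Hunk 5: at line 1 remove [qex] add [qpphh] -> 5 lines: kky qfnew qpphh migq mkmhj

Answer: kky
qfnew
qpphh
migq
mkmhj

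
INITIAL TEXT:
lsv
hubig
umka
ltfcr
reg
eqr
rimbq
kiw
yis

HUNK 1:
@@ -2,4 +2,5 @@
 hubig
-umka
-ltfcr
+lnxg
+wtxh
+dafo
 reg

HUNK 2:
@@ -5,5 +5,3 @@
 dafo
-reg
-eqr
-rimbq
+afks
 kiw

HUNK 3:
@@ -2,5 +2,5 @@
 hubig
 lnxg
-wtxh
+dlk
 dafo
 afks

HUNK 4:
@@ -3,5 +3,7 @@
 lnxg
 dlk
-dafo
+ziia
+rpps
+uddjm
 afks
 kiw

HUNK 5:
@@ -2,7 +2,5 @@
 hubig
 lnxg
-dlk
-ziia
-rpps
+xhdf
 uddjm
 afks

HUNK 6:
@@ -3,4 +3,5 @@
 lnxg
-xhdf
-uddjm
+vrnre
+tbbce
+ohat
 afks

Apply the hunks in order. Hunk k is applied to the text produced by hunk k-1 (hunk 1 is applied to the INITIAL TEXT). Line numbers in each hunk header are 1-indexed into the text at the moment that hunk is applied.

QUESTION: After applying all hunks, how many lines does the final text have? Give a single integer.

Answer: 9

Derivation:
Hunk 1: at line 2 remove [umka,ltfcr] add [lnxg,wtxh,dafo] -> 10 lines: lsv hubig lnxg wtxh dafo reg eqr rimbq kiw yis
Hunk 2: at line 5 remove [reg,eqr,rimbq] add [afks] -> 8 lines: lsv hubig lnxg wtxh dafo afks kiw yis
Hunk 3: at line 2 remove [wtxh] add [dlk] -> 8 lines: lsv hubig lnxg dlk dafo afks kiw yis
Hunk 4: at line 3 remove [dafo] add [ziia,rpps,uddjm] -> 10 lines: lsv hubig lnxg dlk ziia rpps uddjm afks kiw yis
Hunk 5: at line 2 remove [dlk,ziia,rpps] add [xhdf] -> 8 lines: lsv hubig lnxg xhdf uddjm afks kiw yis
Hunk 6: at line 3 remove [xhdf,uddjm] add [vrnre,tbbce,ohat] -> 9 lines: lsv hubig lnxg vrnre tbbce ohat afks kiw yis
Final line count: 9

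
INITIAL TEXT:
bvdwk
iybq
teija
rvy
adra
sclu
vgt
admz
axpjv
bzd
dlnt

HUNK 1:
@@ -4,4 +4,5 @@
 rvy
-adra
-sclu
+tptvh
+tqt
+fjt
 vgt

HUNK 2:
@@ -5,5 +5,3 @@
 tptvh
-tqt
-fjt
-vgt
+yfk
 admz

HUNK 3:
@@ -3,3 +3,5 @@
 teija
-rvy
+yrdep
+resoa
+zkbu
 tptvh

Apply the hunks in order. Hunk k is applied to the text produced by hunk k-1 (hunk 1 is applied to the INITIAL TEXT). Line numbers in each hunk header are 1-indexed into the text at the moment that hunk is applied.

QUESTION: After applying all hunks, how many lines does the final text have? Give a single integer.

Hunk 1: at line 4 remove [adra,sclu] add [tptvh,tqt,fjt] -> 12 lines: bvdwk iybq teija rvy tptvh tqt fjt vgt admz axpjv bzd dlnt
Hunk 2: at line 5 remove [tqt,fjt,vgt] add [yfk] -> 10 lines: bvdwk iybq teija rvy tptvh yfk admz axpjv bzd dlnt
Hunk 3: at line 3 remove [rvy] add [yrdep,resoa,zkbu] -> 12 lines: bvdwk iybq teija yrdep resoa zkbu tptvh yfk admz axpjv bzd dlnt
Final line count: 12

Answer: 12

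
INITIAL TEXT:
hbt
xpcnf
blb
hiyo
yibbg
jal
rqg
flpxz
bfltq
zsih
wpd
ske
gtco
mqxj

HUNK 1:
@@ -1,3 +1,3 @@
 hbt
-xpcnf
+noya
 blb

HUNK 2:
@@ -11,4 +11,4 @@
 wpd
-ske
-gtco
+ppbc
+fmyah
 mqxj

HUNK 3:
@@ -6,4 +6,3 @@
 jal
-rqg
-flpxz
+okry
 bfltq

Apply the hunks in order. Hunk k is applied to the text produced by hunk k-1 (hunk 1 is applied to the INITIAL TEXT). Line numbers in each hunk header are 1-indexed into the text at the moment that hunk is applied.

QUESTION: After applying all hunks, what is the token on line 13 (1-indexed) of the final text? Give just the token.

Answer: mqxj

Derivation:
Hunk 1: at line 1 remove [xpcnf] add [noya] -> 14 lines: hbt noya blb hiyo yibbg jal rqg flpxz bfltq zsih wpd ske gtco mqxj
Hunk 2: at line 11 remove [ske,gtco] add [ppbc,fmyah] -> 14 lines: hbt noya blb hiyo yibbg jal rqg flpxz bfltq zsih wpd ppbc fmyah mqxj
Hunk 3: at line 6 remove [rqg,flpxz] add [okry] -> 13 lines: hbt noya blb hiyo yibbg jal okry bfltq zsih wpd ppbc fmyah mqxj
Final line 13: mqxj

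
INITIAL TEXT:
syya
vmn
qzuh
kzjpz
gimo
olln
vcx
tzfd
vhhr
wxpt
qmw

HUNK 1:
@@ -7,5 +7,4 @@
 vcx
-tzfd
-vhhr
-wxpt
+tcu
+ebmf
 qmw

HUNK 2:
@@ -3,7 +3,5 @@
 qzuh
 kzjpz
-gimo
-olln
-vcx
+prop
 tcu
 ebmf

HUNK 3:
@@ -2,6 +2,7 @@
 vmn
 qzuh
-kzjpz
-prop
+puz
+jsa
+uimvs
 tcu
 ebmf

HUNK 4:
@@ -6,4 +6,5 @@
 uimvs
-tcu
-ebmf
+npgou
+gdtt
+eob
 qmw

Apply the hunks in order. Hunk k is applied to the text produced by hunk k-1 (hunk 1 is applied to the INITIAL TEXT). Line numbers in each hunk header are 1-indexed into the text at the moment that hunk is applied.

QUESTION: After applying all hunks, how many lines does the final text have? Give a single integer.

Answer: 10

Derivation:
Hunk 1: at line 7 remove [tzfd,vhhr,wxpt] add [tcu,ebmf] -> 10 lines: syya vmn qzuh kzjpz gimo olln vcx tcu ebmf qmw
Hunk 2: at line 3 remove [gimo,olln,vcx] add [prop] -> 8 lines: syya vmn qzuh kzjpz prop tcu ebmf qmw
Hunk 3: at line 2 remove [kzjpz,prop] add [puz,jsa,uimvs] -> 9 lines: syya vmn qzuh puz jsa uimvs tcu ebmf qmw
Hunk 4: at line 6 remove [tcu,ebmf] add [npgou,gdtt,eob] -> 10 lines: syya vmn qzuh puz jsa uimvs npgou gdtt eob qmw
Final line count: 10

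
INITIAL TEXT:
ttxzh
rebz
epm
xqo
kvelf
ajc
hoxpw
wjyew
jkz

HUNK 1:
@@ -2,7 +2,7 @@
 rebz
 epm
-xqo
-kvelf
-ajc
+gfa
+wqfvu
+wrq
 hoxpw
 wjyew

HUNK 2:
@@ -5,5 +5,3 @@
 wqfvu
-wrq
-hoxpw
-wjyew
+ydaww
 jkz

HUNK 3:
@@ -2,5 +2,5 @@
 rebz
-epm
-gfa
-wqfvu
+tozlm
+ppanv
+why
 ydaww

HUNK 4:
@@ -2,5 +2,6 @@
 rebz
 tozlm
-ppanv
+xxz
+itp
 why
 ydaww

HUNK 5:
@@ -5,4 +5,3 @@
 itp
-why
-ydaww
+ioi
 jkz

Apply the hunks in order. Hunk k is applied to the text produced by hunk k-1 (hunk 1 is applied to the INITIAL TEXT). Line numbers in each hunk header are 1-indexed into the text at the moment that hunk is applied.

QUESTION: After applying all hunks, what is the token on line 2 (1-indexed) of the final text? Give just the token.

Answer: rebz

Derivation:
Hunk 1: at line 2 remove [xqo,kvelf,ajc] add [gfa,wqfvu,wrq] -> 9 lines: ttxzh rebz epm gfa wqfvu wrq hoxpw wjyew jkz
Hunk 2: at line 5 remove [wrq,hoxpw,wjyew] add [ydaww] -> 7 lines: ttxzh rebz epm gfa wqfvu ydaww jkz
Hunk 3: at line 2 remove [epm,gfa,wqfvu] add [tozlm,ppanv,why] -> 7 lines: ttxzh rebz tozlm ppanv why ydaww jkz
Hunk 4: at line 2 remove [ppanv] add [xxz,itp] -> 8 lines: ttxzh rebz tozlm xxz itp why ydaww jkz
Hunk 5: at line 5 remove [why,ydaww] add [ioi] -> 7 lines: ttxzh rebz tozlm xxz itp ioi jkz
Final line 2: rebz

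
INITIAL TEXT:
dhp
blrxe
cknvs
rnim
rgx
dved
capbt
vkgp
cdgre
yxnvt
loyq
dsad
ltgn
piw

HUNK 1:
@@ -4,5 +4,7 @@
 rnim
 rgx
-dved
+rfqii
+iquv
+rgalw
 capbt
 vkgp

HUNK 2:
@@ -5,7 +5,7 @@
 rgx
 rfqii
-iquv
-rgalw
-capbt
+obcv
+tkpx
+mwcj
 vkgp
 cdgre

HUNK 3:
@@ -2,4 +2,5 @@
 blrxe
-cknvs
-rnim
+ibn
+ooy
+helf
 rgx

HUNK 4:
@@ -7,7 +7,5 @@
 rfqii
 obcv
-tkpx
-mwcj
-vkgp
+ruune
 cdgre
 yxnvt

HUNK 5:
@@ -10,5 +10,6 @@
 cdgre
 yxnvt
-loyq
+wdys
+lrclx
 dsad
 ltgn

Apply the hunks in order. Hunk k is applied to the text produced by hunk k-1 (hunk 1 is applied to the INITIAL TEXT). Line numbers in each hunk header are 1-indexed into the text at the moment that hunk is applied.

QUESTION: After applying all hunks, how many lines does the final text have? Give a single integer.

Answer: 16

Derivation:
Hunk 1: at line 4 remove [dved] add [rfqii,iquv,rgalw] -> 16 lines: dhp blrxe cknvs rnim rgx rfqii iquv rgalw capbt vkgp cdgre yxnvt loyq dsad ltgn piw
Hunk 2: at line 5 remove [iquv,rgalw,capbt] add [obcv,tkpx,mwcj] -> 16 lines: dhp blrxe cknvs rnim rgx rfqii obcv tkpx mwcj vkgp cdgre yxnvt loyq dsad ltgn piw
Hunk 3: at line 2 remove [cknvs,rnim] add [ibn,ooy,helf] -> 17 lines: dhp blrxe ibn ooy helf rgx rfqii obcv tkpx mwcj vkgp cdgre yxnvt loyq dsad ltgn piw
Hunk 4: at line 7 remove [tkpx,mwcj,vkgp] add [ruune] -> 15 lines: dhp blrxe ibn ooy helf rgx rfqii obcv ruune cdgre yxnvt loyq dsad ltgn piw
Hunk 5: at line 10 remove [loyq] add [wdys,lrclx] -> 16 lines: dhp blrxe ibn ooy helf rgx rfqii obcv ruune cdgre yxnvt wdys lrclx dsad ltgn piw
Final line count: 16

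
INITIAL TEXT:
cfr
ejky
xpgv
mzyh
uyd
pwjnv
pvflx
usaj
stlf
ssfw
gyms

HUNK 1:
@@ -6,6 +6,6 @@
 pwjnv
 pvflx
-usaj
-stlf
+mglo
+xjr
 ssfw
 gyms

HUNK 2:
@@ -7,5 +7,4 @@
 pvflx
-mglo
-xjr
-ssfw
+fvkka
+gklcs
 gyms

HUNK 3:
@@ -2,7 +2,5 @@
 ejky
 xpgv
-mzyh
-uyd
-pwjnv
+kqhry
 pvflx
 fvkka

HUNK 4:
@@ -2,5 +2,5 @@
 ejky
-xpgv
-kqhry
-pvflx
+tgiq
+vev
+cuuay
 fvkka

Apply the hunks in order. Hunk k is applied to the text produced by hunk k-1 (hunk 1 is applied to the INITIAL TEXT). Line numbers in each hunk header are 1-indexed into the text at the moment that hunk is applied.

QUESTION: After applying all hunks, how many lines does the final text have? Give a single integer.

Answer: 8

Derivation:
Hunk 1: at line 6 remove [usaj,stlf] add [mglo,xjr] -> 11 lines: cfr ejky xpgv mzyh uyd pwjnv pvflx mglo xjr ssfw gyms
Hunk 2: at line 7 remove [mglo,xjr,ssfw] add [fvkka,gklcs] -> 10 lines: cfr ejky xpgv mzyh uyd pwjnv pvflx fvkka gklcs gyms
Hunk 3: at line 2 remove [mzyh,uyd,pwjnv] add [kqhry] -> 8 lines: cfr ejky xpgv kqhry pvflx fvkka gklcs gyms
Hunk 4: at line 2 remove [xpgv,kqhry,pvflx] add [tgiq,vev,cuuay] -> 8 lines: cfr ejky tgiq vev cuuay fvkka gklcs gyms
Final line count: 8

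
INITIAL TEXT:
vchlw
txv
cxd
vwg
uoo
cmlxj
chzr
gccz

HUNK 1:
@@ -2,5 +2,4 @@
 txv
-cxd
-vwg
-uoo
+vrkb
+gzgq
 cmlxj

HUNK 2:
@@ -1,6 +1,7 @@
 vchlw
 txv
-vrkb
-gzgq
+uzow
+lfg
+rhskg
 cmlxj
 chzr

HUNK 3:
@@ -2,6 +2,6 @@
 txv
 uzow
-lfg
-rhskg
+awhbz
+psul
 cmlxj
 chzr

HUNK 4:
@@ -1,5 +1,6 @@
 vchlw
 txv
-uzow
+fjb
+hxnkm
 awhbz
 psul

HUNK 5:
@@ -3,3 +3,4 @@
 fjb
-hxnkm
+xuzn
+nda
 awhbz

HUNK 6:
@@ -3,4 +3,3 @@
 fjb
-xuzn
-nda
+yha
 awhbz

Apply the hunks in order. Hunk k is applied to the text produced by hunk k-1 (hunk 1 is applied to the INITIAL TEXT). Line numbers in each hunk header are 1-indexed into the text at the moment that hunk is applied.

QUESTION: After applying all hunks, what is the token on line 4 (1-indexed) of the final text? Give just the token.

Hunk 1: at line 2 remove [cxd,vwg,uoo] add [vrkb,gzgq] -> 7 lines: vchlw txv vrkb gzgq cmlxj chzr gccz
Hunk 2: at line 1 remove [vrkb,gzgq] add [uzow,lfg,rhskg] -> 8 lines: vchlw txv uzow lfg rhskg cmlxj chzr gccz
Hunk 3: at line 2 remove [lfg,rhskg] add [awhbz,psul] -> 8 lines: vchlw txv uzow awhbz psul cmlxj chzr gccz
Hunk 4: at line 1 remove [uzow] add [fjb,hxnkm] -> 9 lines: vchlw txv fjb hxnkm awhbz psul cmlxj chzr gccz
Hunk 5: at line 3 remove [hxnkm] add [xuzn,nda] -> 10 lines: vchlw txv fjb xuzn nda awhbz psul cmlxj chzr gccz
Hunk 6: at line 3 remove [xuzn,nda] add [yha] -> 9 lines: vchlw txv fjb yha awhbz psul cmlxj chzr gccz
Final line 4: yha

Answer: yha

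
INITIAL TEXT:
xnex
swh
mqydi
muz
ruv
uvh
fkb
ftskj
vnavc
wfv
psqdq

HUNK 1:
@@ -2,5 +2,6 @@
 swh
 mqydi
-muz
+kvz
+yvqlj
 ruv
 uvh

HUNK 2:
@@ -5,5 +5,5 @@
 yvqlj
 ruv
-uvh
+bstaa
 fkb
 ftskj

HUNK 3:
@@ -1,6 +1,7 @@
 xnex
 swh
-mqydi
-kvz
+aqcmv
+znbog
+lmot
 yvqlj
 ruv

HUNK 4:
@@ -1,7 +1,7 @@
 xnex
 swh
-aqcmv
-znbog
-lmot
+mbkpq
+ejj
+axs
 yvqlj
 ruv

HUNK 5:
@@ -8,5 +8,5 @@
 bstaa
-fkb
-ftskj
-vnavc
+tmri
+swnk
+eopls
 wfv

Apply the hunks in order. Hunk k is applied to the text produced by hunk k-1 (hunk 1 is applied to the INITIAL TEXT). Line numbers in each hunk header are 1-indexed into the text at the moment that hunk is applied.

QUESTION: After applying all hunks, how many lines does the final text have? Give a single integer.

Hunk 1: at line 2 remove [muz] add [kvz,yvqlj] -> 12 lines: xnex swh mqydi kvz yvqlj ruv uvh fkb ftskj vnavc wfv psqdq
Hunk 2: at line 5 remove [uvh] add [bstaa] -> 12 lines: xnex swh mqydi kvz yvqlj ruv bstaa fkb ftskj vnavc wfv psqdq
Hunk 3: at line 1 remove [mqydi,kvz] add [aqcmv,znbog,lmot] -> 13 lines: xnex swh aqcmv znbog lmot yvqlj ruv bstaa fkb ftskj vnavc wfv psqdq
Hunk 4: at line 1 remove [aqcmv,znbog,lmot] add [mbkpq,ejj,axs] -> 13 lines: xnex swh mbkpq ejj axs yvqlj ruv bstaa fkb ftskj vnavc wfv psqdq
Hunk 5: at line 8 remove [fkb,ftskj,vnavc] add [tmri,swnk,eopls] -> 13 lines: xnex swh mbkpq ejj axs yvqlj ruv bstaa tmri swnk eopls wfv psqdq
Final line count: 13

Answer: 13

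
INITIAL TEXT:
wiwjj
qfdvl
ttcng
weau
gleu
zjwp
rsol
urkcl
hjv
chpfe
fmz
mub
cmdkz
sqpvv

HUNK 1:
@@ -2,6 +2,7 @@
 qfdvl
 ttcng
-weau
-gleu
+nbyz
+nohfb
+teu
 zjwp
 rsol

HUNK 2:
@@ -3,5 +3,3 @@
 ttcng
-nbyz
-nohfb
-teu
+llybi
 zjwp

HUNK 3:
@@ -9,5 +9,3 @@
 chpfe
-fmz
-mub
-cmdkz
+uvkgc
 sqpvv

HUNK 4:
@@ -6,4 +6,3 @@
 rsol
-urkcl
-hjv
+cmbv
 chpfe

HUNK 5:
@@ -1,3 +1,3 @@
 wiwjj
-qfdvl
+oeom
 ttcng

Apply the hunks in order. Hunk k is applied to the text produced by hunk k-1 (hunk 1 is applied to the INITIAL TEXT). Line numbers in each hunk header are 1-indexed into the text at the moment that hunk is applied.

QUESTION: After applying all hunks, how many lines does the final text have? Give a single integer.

Hunk 1: at line 2 remove [weau,gleu] add [nbyz,nohfb,teu] -> 15 lines: wiwjj qfdvl ttcng nbyz nohfb teu zjwp rsol urkcl hjv chpfe fmz mub cmdkz sqpvv
Hunk 2: at line 3 remove [nbyz,nohfb,teu] add [llybi] -> 13 lines: wiwjj qfdvl ttcng llybi zjwp rsol urkcl hjv chpfe fmz mub cmdkz sqpvv
Hunk 3: at line 9 remove [fmz,mub,cmdkz] add [uvkgc] -> 11 lines: wiwjj qfdvl ttcng llybi zjwp rsol urkcl hjv chpfe uvkgc sqpvv
Hunk 4: at line 6 remove [urkcl,hjv] add [cmbv] -> 10 lines: wiwjj qfdvl ttcng llybi zjwp rsol cmbv chpfe uvkgc sqpvv
Hunk 5: at line 1 remove [qfdvl] add [oeom] -> 10 lines: wiwjj oeom ttcng llybi zjwp rsol cmbv chpfe uvkgc sqpvv
Final line count: 10

Answer: 10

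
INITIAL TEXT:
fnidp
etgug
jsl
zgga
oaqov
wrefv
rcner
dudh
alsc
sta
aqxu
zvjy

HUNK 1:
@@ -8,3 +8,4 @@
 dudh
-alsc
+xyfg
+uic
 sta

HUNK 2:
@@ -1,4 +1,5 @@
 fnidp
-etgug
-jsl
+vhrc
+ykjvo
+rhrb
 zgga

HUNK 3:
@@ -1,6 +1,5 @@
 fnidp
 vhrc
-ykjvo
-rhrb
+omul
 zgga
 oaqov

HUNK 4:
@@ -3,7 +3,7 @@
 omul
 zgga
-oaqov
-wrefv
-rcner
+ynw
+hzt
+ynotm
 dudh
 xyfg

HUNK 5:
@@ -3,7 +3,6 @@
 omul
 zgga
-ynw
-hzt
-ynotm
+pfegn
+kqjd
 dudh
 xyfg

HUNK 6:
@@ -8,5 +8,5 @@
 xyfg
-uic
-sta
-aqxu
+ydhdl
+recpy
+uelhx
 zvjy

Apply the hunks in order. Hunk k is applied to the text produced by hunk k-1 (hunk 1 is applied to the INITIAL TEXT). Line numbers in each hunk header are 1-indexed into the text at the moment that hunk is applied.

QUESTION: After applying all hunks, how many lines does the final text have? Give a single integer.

Hunk 1: at line 8 remove [alsc] add [xyfg,uic] -> 13 lines: fnidp etgug jsl zgga oaqov wrefv rcner dudh xyfg uic sta aqxu zvjy
Hunk 2: at line 1 remove [etgug,jsl] add [vhrc,ykjvo,rhrb] -> 14 lines: fnidp vhrc ykjvo rhrb zgga oaqov wrefv rcner dudh xyfg uic sta aqxu zvjy
Hunk 3: at line 1 remove [ykjvo,rhrb] add [omul] -> 13 lines: fnidp vhrc omul zgga oaqov wrefv rcner dudh xyfg uic sta aqxu zvjy
Hunk 4: at line 3 remove [oaqov,wrefv,rcner] add [ynw,hzt,ynotm] -> 13 lines: fnidp vhrc omul zgga ynw hzt ynotm dudh xyfg uic sta aqxu zvjy
Hunk 5: at line 3 remove [ynw,hzt,ynotm] add [pfegn,kqjd] -> 12 lines: fnidp vhrc omul zgga pfegn kqjd dudh xyfg uic sta aqxu zvjy
Hunk 6: at line 8 remove [uic,sta,aqxu] add [ydhdl,recpy,uelhx] -> 12 lines: fnidp vhrc omul zgga pfegn kqjd dudh xyfg ydhdl recpy uelhx zvjy
Final line count: 12

Answer: 12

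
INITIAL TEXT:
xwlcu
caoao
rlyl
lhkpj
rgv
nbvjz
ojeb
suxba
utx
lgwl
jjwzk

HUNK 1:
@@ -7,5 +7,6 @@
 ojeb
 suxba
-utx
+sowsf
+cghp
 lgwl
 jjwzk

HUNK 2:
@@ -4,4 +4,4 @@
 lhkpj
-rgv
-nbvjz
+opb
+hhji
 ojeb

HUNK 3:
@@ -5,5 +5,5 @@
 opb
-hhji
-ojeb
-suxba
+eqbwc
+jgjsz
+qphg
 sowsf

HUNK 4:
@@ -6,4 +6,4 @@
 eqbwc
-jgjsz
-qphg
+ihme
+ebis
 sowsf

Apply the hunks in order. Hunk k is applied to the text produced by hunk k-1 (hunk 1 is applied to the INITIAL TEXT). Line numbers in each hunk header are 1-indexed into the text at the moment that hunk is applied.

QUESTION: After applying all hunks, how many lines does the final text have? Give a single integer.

Hunk 1: at line 7 remove [utx] add [sowsf,cghp] -> 12 lines: xwlcu caoao rlyl lhkpj rgv nbvjz ojeb suxba sowsf cghp lgwl jjwzk
Hunk 2: at line 4 remove [rgv,nbvjz] add [opb,hhji] -> 12 lines: xwlcu caoao rlyl lhkpj opb hhji ojeb suxba sowsf cghp lgwl jjwzk
Hunk 3: at line 5 remove [hhji,ojeb,suxba] add [eqbwc,jgjsz,qphg] -> 12 lines: xwlcu caoao rlyl lhkpj opb eqbwc jgjsz qphg sowsf cghp lgwl jjwzk
Hunk 4: at line 6 remove [jgjsz,qphg] add [ihme,ebis] -> 12 lines: xwlcu caoao rlyl lhkpj opb eqbwc ihme ebis sowsf cghp lgwl jjwzk
Final line count: 12

Answer: 12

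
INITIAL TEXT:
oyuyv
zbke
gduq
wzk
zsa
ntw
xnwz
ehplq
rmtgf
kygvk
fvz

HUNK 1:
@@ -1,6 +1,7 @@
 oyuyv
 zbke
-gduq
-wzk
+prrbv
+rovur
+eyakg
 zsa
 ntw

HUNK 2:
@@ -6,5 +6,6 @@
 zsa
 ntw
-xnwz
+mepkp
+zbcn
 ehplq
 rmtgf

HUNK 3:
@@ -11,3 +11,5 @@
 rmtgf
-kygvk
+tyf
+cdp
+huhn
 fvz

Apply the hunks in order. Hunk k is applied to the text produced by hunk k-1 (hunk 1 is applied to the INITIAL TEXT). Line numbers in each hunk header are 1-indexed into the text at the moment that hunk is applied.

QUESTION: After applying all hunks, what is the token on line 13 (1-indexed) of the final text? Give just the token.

Answer: cdp

Derivation:
Hunk 1: at line 1 remove [gduq,wzk] add [prrbv,rovur,eyakg] -> 12 lines: oyuyv zbke prrbv rovur eyakg zsa ntw xnwz ehplq rmtgf kygvk fvz
Hunk 2: at line 6 remove [xnwz] add [mepkp,zbcn] -> 13 lines: oyuyv zbke prrbv rovur eyakg zsa ntw mepkp zbcn ehplq rmtgf kygvk fvz
Hunk 3: at line 11 remove [kygvk] add [tyf,cdp,huhn] -> 15 lines: oyuyv zbke prrbv rovur eyakg zsa ntw mepkp zbcn ehplq rmtgf tyf cdp huhn fvz
Final line 13: cdp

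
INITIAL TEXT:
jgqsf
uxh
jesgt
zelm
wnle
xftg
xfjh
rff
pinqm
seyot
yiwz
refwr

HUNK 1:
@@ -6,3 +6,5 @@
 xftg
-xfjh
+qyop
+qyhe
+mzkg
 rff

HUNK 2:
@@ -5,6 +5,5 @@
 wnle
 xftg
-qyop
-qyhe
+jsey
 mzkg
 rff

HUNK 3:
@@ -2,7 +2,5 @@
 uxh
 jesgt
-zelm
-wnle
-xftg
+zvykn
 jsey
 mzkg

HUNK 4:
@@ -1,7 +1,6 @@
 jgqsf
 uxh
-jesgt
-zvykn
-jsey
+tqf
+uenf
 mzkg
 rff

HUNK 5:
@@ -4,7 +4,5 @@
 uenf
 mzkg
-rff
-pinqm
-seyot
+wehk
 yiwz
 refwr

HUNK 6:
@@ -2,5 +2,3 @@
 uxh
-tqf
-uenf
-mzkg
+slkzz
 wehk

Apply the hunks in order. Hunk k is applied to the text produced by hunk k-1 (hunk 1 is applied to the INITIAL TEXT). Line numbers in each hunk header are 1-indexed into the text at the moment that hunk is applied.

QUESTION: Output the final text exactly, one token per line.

Answer: jgqsf
uxh
slkzz
wehk
yiwz
refwr

Derivation:
Hunk 1: at line 6 remove [xfjh] add [qyop,qyhe,mzkg] -> 14 lines: jgqsf uxh jesgt zelm wnle xftg qyop qyhe mzkg rff pinqm seyot yiwz refwr
Hunk 2: at line 5 remove [qyop,qyhe] add [jsey] -> 13 lines: jgqsf uxh jesgt zelm wnle xftg jsey mzkg rff pinqm seyot yiwz refwr
Hunk 3: at line 2 remove [zelm,wnle,xftg] add [zvykn] -> 11 lines: jgqsf uxh jesgt zvykn jsey mzkg rff pinqm seyot yiwz refwr
Hunk 4: at line 1 remove [jesgt,zvykn,jsey] add [tqf,uenf] -> 10 lines: jgqsf uxh tqf uenf mzkg rff pinqm seyot yiwz refwr
Hunk 5: at line 4 remove [rff,pinqm,seyot] add [wehk] -> 8 lines: jgqsf uxh tqf uenf mzkg wehk yiwz refwr
Hunk 6: at line 2 remove [tqf,uenf,mzkg] add [slkzz] -> 6 lines: jgqsf uxh slkzz wehk yiwz refwr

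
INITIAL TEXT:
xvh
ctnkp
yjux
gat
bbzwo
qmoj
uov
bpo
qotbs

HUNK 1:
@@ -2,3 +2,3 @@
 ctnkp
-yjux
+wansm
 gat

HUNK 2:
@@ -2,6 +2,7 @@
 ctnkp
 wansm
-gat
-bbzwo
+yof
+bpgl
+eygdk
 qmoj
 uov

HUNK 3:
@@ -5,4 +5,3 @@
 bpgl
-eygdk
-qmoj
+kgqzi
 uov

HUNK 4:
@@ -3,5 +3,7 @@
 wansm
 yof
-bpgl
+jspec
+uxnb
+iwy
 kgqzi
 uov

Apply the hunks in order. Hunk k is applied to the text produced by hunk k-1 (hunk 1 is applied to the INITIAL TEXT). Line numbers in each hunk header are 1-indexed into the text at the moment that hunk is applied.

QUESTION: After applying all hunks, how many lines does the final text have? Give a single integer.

Hunk 1: at line 2 remove [yjux] add [wansm] -> 9 lines: xvh ctnkp wansm gat bbzwo qmoj uov bpo qotbs
Hunk 2: at line 2 remove [gat,bbzwo] add [yof,bpgl,eygdk] -> 10 lines: xvh ctnkp wansm yof bpgl eygdk qmoj uov bpo qotbs
Hunk 3: at line 5 remove [eygdk,qmoj] add [kgqzi] -> 9 lines: xvh ctnkp wansm yof bpgl kgqzi uov bpo qotbs
Hunk 4: at line 3 remove [bpgl] add [jspec,uxnb,iwy] -> 11 lines: xvh ctnkp wansm yof jspec uxnb iwy kgqzi uov bpo qotbs
Final line count: 11

Answer: 11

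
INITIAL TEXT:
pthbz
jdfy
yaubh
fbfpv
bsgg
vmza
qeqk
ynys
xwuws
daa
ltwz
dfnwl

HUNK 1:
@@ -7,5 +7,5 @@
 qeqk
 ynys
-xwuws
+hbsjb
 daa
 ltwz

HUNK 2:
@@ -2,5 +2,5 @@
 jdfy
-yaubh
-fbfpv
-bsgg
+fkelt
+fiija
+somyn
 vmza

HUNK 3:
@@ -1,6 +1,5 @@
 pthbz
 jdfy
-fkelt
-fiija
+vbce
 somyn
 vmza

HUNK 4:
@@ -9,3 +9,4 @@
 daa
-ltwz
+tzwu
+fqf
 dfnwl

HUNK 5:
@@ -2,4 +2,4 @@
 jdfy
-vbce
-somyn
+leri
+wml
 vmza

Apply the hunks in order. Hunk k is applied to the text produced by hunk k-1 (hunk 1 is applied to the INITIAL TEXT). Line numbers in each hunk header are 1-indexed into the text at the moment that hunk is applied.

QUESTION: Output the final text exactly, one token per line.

Answer: pthbz
jdfy
leri
wml
vmza
qeqk
ynys
hbsjb
daa
tzwu
fqf
dfnwl

Derivation:
Hunk 1: at line 7 remove [xwuws] add [hbsjb] -> 12 lines: pthbz jdfy yaubh fbfpv bsgg vmza qeqk ynys hbsjb daa ltwz dfnwl
Hunk 2: at line 2 remove [yaubh,fbfpv,bsgg] add [fkelt,fiija,somyn] -> 12 lines: pthbz jdfy fkelt fiija somyn vmza qeqk ynys hbsjb daa ltwz dfnwl
Hunk 3: at line 1 remove [fkelt,fiija] add [vbce] -> 11 lines: pthbz jdfy vbce somyn vmza qeqk ynys hbsjb daa ltwz dfnwl
Hunk 4: at line 9 remove [ltwz] add [tzwu,fqf] -> 12 lines: pthbz jdfy vbce somyn vmza qeqk ynys hbsjb daa tzwu fqf dfnwl
Hunk 5: at line 2 remove [vbce,somyn] add [leri,wml] -> 12 lines: pthbz jdfy leri wml vmza qeqk ynys hbsjb daa tzwu fqf dfnwl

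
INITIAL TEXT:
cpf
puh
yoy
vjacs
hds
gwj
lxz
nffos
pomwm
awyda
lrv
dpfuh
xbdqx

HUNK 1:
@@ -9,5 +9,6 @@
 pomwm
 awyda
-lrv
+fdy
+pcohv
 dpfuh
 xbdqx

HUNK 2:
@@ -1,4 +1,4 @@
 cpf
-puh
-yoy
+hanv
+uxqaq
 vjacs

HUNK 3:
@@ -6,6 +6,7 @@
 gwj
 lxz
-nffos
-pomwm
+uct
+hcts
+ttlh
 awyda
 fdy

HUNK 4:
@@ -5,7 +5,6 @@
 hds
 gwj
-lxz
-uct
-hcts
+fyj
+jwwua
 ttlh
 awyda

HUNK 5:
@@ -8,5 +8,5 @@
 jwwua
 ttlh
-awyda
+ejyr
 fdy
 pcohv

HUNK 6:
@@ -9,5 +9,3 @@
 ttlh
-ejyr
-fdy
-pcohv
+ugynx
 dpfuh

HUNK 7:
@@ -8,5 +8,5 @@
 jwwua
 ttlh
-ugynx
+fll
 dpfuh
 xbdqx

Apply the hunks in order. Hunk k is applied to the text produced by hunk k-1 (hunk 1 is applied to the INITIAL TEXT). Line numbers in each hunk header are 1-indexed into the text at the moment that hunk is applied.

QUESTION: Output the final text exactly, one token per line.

Hunk 1: at line 9 remove [lrv] add [fdy,pcohv] -> 14 lines: cpf puh yoy vjacs hds gwj lxz nffos pomwm awyda fdy pcohv dpfuh xbdqx
Hunk 2: at line 1 remove [puh,yoy] add [hanv,uxqaq] -> 14 lines: cpf hanv uxqaq vjacs hds gwj lxz nffos pomwm awyda fdy pcohv dpfuh xbdqx
Hunk 3: at line 6 remove [nffos,pomwm] add [uct,hcts,ttlh] -> 15 lines: cpf hanv uxqaq vjacs hds gwj lxz uct hcts ttlh awyda fdy pcohv dpfuh xbdqx
Hunk 4: at line 5 remove [lxz,uct,hcts] add [fyj,jwwua] -> 14 lines: cpf hanv uxqaq vjacs hds gwj fyj jwwua ttlh awyda fdy pcohv dpfuh xbdqx
Hunk 5: at line 8 remove [awyda] add [ejyr] -> 14 lines: cpf hanv uxqaq vjacs hds gwj fyj jwwua ttlh ejyr fdy pcohv dpfuh xbdqx
Hunk 6: at line 9 remove [ejyr,fdy,pcohv] add [ugynx] -> 12 lines: cpf hanv uxqaq vjacs hds gwj fyj jwwua ttlh ugynx dpfuh xbdqx
Hunk 7: at line 8 remove [ugynx] add [fll] -> 12 lines: cpf hanv uxqaq vjacs hds gwj fyj jwwua ttlh fll dpfuh xbdqx

Answer: cpf
hanv
uxqaq
vjacs
hds
gwj
fyj
jwwua
ttlh
fll
dpfuh
xbdqx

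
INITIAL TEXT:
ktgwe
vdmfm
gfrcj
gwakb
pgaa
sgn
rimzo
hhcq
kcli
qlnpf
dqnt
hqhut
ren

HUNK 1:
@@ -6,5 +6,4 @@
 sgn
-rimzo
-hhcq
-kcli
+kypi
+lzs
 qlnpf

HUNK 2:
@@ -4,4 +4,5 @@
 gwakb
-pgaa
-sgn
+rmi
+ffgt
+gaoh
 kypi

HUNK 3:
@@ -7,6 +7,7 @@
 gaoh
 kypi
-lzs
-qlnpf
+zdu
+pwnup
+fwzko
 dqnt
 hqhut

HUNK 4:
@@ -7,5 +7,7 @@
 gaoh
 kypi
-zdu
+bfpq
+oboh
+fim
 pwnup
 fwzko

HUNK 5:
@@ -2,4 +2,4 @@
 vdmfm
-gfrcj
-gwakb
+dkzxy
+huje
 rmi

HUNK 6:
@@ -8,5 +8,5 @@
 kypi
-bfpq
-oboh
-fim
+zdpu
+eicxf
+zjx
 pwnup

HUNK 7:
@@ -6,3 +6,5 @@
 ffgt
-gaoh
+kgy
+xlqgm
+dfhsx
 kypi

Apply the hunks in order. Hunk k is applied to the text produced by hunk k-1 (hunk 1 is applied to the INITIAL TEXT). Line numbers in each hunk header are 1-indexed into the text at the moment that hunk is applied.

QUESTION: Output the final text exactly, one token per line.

Answer: ktgwe
vdmfm
dkzxy
huje
rmi
ffgt
kgy
xlqgm
dfhsx
kypi
zdpu
eicxf
zjx
pwnup
fwzko
dqnt
hqhut
ren

Derivation:
Hunk 1: at line 6 remove [rimzo,hhcq,kcli] add [kypi,lzs] -> 12 lines: ktgwe vdmfm gfrcj gwakb pgaa sgn kypi lzs qlnpf dqnt hqhut ren
Hunk 2: at line 4 remove [pgaa,sgn] add [rmi,ffgt,gaoh] -> 13 lines: ktgwe vdmfm gfrcj gwakb rmi ffgt gaoh kypi lzs qlnpf dqnt hqhut ren
Hunk 3: at line 7 remove [lzs,qlnpf] add [zdu,pwnup,fwzko] -> 14 lines: ktgwe vdmfm gfrcj gwakb rmi ffgt gaoh kypi zdu pwnup fwzko dqnt hqhut ren
Hunk 4: at line 7 remove [zdu] add [bfpq,oboh,fim] -> 16 lines: ktgwe vdmfm gfrcj gwakb rmi ffgt gaoh kypi bfpq oboh fim pwnup fwzko dqnt hqhut ren
Hunk 5: at line 2 remove [gfrcj,gwakb] add [dkzxy,huje] -> 16 lines: ktgwe vdmfm dkzxy huje rmi ffgt gaoh kypi bfpq oboh fim pwnup fwzko dqnt hqhut ren
Hunk 6: at line 8 remove [bfpq,oboh,fim] add [zdpu,eicxf,zjx] -> 16 lines: ktgwe vdmfm dkzxy huje rmi ffgt gaoh kypi zdpu eicxf zjx pwnup fwzko dqnt hqhut ren
Hunk 7: at line 6 remove [gaoh] add [kgy,xlqgm,dfhsx] -> 18 lines: ktgwe vdmfm dkzxy huje rmi ffgt kgy xlqgm dfhsx kypi zdpu eicxf zjx pwnup fwzko dqnt hqhut ren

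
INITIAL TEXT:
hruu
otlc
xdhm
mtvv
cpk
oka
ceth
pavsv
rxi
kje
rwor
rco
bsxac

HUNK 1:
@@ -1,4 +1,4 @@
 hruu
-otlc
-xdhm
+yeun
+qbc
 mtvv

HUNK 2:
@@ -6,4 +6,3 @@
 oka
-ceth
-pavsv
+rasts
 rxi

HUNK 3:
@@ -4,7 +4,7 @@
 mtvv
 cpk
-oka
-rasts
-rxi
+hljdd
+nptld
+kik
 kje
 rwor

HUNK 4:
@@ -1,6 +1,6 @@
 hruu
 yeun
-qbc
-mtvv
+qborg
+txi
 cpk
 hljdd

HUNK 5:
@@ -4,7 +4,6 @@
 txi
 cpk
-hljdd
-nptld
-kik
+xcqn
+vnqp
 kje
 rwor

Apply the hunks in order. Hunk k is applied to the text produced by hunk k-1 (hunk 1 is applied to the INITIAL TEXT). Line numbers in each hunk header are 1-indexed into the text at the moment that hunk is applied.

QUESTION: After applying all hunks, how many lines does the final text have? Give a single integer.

Hunk 1: at line 1 remove [otlc,xdhm] add [yeun,qbc] -> 13 lines: hruu yeun qbc mtvv cpk oka ceth pavsv rxi kje rwor rco bsxac
Hunk 2: at line 6 remove [ceth,pavsv] add [rasts] -> 12 lines: hruu yeun qbc mtvv cpk oka rasts rxi kje rwor rco bsxac
Hunk 3: at line 4 remove [oka,rasts,rxi] add [hljdd,nptld,kik] -> 12 lines: hruu yeun qbc mtvv cpk hljdd nptld kik kje rwor rco bsxac
Hunk 4: at line 1 remove [qbc,mtvv] add [qborg,txi] -> 12 lines: hruu yeun qborg txi cpk hljdd nptld kik kje rwor rco bsxac
Hunk 5: at line 4 remove [hljdd,nptld,kik] add [xcqn,vnqp] -> 11 lines: hruu yeun qborg txi cpk xcqn vnqp kje rwor rco bsxac
Final line count: 11

Answer: 11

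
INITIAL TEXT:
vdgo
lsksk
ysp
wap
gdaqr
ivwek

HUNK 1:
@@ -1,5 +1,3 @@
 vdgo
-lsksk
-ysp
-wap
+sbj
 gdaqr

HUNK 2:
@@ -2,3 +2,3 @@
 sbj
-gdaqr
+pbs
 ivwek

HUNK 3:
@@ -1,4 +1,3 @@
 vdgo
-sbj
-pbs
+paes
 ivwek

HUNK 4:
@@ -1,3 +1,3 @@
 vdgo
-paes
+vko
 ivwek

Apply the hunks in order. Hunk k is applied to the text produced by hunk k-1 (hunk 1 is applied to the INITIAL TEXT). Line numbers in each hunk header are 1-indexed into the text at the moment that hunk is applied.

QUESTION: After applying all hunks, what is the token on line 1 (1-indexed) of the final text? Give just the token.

Answer: vdgo

Derivation:
Hunk 1: at line 1 remove [lsksk,ysp,wap] add [sbj] -> 4 lines: vdgo sbj gdaqr ivwek
Hunk 2: at line 2 remove [gdaqr] add [pbs] -> 4 lines: vdgo sbj pbs ivwek
Hunk 3: at line 1 remove [sbj,pbs] add [paes] -> 3 lines: vdgo paes ivwek
Hunk 4: at line 1 remove [paes] add [vko] -> 3 lines: vdgo vko ivwek
Final line 1: vdgo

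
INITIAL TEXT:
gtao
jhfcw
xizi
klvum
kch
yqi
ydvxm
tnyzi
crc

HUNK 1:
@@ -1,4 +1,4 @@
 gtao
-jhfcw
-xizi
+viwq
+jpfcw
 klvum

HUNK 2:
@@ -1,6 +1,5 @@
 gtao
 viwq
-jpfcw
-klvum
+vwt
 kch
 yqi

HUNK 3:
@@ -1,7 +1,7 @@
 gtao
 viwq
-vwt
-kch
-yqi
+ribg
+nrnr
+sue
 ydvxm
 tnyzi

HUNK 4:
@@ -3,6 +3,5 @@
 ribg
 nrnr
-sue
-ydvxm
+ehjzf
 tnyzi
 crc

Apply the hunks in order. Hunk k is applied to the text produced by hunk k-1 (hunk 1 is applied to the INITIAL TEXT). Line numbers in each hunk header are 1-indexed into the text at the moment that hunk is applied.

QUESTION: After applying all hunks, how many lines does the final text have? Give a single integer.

Hunk 1: at line 1 remove [jhfcw,xizi] add [viwq,jpfcw] -> 9 lines: gtao viwq jpfcw klvum kch yqi ydvxm tnyzi crc
Hunk 2: at line 1 remove [jpfcw,klvum] add [vwt] -> 8 lines: gtao viwq vwt kch yqi ydvxm tnyzi crc
Hunk 3: at line 1 remove [vwt,kch,yqi] add [ribg,nrnr,sue] -> 8 lines: gtao viwq ribg nrnr sue ydvxm tnyzi crc
Hunk 4: at line 3 remove [sue,ydvxm] add [ehjzf] -> 7 lines: gtao viwq ribg nrnr ehjzf tnyzi crc
Final line count: 7

Answer: 7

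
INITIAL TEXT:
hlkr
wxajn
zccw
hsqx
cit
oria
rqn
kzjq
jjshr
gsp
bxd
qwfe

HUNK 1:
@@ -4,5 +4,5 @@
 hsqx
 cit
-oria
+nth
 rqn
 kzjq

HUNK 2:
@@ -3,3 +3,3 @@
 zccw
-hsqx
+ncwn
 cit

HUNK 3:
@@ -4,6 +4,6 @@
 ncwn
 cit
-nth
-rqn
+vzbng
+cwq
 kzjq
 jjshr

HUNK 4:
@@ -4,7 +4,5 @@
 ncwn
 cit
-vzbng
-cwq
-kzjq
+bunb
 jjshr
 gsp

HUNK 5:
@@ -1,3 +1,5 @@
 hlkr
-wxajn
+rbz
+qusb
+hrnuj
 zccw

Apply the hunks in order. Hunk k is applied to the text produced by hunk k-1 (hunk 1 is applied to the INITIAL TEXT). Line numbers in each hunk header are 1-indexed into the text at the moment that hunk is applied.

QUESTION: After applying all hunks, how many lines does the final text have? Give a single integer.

Hunk 1: at line 4 remove [oria] add [nth] -> 12 lines: hlkr wxajn zccw hsqx cit nth rqn kzjq jjshr gsp bxd qwfe
Hunk 2: at line 3 remove [hsqx] add [ncwn] -> 12 lines: hlkr wxajn zccw ncwn cit nth rqn kzjq jjshr gsp bxd qwfe
Hunk 3: at line 4 remove [nth,rqn] add [vzbng,cwq] -> 12 lines: hlkr wxajn zccw ncwn cit vzbng cwq kzjq jjshr gsp bxd qwfe
Hunk 4: at line 4 remove [vzbng,cwq,kzjq] add [bunb] -> 10 lines: hlkr wxajn zccw ncwn cit bunb jjshr gsp bxd qwfe
Hunk 5: at line 1 remove [wxajn] add [rbz,qusb,hrnuj] -> 12 lines: hlkr rbz qusb hrnuj zccw ncwn cit bunb jjshr gsp bxd qwfe
Final line count: 12

Answer: 12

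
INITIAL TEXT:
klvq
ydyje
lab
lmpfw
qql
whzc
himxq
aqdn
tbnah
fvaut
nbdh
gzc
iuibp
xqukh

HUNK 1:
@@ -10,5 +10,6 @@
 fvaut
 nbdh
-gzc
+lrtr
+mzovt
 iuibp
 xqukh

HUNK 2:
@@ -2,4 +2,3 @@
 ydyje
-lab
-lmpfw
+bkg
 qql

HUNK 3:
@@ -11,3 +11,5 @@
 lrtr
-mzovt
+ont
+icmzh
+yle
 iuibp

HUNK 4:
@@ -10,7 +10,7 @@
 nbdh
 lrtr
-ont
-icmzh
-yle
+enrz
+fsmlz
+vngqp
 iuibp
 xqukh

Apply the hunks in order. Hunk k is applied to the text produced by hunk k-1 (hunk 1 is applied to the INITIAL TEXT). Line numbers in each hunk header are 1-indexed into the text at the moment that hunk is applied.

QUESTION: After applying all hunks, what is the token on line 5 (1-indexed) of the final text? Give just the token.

Answer: whzc

Derivation:
Hunk 1: at line 10 remove [gzc] add [lrtr,mzovt] -> 15 lines: klvq ydyje lab lmpfw qql whzc himxq aqdn tbnah fvaut nbdh lrtr mzovt iuibp xqukh
Hunk 2: at line 2 remove [lab,lmpfw] add [bkg] -> 14 lines: klvq ydyje bkg qql whzc himxq aqdn tbnah fvaut nbdh lrtr mzovt iuibp xqukh
Hunk 3: at line 11 remove [mzovt] add [ont,icmzh,yle] -> 16 lines: klvq ydyje bkg qql whzc himxq aqdn tbnah fvaut nbdh lrtr ont icmzh yle iuibp xqukh
Hunk 4: at line 10 remove [ont,icmzh,yle] add [enrz,fsmlz,vngqp] -> 16 lines: klvq ydyje bkg qql whzc himxq aqdn tbnah fvaut nbdh lrtr enrz fsmlz vngqp iuibp xqukh
Final line 5: whzc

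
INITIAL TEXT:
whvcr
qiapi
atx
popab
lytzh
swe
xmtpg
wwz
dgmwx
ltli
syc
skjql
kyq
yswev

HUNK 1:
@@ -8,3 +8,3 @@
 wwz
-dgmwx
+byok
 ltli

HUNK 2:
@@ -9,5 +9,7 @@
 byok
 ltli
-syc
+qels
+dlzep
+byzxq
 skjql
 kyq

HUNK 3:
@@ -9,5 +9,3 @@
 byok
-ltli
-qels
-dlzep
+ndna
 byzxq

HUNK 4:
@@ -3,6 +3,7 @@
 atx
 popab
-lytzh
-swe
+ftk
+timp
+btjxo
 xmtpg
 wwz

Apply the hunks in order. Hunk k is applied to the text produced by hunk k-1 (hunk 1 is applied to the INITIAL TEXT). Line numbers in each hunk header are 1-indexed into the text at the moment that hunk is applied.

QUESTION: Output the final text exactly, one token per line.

Answer: whvcr
qiapi
atx
popab
ftk
timp
btjxo
xmtpg
wwz
byok
ndna
byzxq
skjql
kyq
yswev

Derivation:
Hunk 1: at line 8 remove [dgmwx] add [byok] -> 14 lines: whvcr qiapi atx popab lytzh swe xmtpg wwz byok ltli syc skjql kyq yswev
Hunk 2: at line 9 remove [syc] add [qels,dlzep,byzxq] -> 16 lines: whvcr qiapi atx popab lytzh swe xmtpg wwz byok ltli qels dlzep byzxq skjql kyq yswev
Hunk 3: at line 9 remove [ltli,qels,dlzep] add [ndna] -> 14 lines: whvcr qiapi atx popab lytzh swe xmtpg wwz byok ndna byzxq skjql kyq yswev
Hunk 4: at line 3 remove [lytzh,swe] add [ftk,timp,btjxo] -> 15 lines: whvcr qiapi atx popab ftk timp btjxo xmtpg wwz byok ndna byzxq skjql kyq yswev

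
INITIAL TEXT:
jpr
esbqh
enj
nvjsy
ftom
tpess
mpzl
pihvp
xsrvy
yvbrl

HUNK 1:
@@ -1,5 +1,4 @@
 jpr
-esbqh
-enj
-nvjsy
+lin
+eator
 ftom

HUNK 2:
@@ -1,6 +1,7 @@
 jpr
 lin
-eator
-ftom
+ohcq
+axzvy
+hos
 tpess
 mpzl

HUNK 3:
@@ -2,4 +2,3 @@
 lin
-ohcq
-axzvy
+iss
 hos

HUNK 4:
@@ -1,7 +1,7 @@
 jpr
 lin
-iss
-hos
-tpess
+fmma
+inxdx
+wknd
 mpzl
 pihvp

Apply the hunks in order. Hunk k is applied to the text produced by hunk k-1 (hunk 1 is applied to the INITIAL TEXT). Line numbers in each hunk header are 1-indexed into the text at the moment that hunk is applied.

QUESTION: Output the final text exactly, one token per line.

Answer: jpr
lin
fmma
inxdx
wknd
mpzl
pihvp
xsrvy
yvbrl

Derivation:
Hunk 1: at line 1 remove [esbqh,enj,nvjsy] add [lin,eator] -> 9 lines: jpr lin eator ftom tpess mpzl pihvp xsrvy yvbrl
Hunk 2: at line 1 remove [eator,ftom] add [ohcq,axzvy,hos] -> 10 lines: jpr lin ohcq axzvy hos tpess mpzl pihvp xsrvy yvbrl
Hunk 3: at line 2 remove [ohcq,axzvy] add [iss] -> 9 lines: jpr lin iss hos tpess mpzl pihvp xsrvy yvbrl
Hunk 4: at line 1 remove [iss,hos,tpess] add [fmma,inxdx,wknd] -> 9 lines: jpr lin fmma inxdx wknd mpzl pihvp xsrvy yvbrl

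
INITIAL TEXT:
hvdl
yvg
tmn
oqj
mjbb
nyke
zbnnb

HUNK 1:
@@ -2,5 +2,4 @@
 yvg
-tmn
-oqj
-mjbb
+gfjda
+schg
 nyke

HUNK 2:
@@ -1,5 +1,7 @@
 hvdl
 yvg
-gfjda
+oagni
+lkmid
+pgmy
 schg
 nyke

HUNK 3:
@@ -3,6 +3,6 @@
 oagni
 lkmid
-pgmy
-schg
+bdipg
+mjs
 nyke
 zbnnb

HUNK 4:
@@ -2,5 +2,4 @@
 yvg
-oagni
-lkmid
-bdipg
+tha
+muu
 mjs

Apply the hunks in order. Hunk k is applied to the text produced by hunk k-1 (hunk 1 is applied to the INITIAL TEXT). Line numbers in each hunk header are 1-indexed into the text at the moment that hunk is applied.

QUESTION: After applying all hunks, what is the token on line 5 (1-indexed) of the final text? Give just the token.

Answer: mjs

Derivation:
Hunk 1: at line 2 remove [tmn,oqj,mjbb] add [gfjda,schg] -> 6 lines: hvdl yvg gfjda schg nyke zbnnb
Hunk 2: at line 1 remove [gfjda] add [oagni,lkmid,pgmy] -> 8 lines: hvdl yvg oagni lkmid pgmy schg nyke zbnnb
Hunk 3: at line 3 remove [pgmy,schg] add [bdipg,mjs] -> 8 lines: hvdl yvg oagni lkmid bdipg mjs nyke zbnnb
Hunk 4: at line 2 remove [oagni,lkmid,bdipg] add [tha,muu] -> 7 lines: hvdl yvg tha muu mjs nyke zbnnb
Final line 5: mjs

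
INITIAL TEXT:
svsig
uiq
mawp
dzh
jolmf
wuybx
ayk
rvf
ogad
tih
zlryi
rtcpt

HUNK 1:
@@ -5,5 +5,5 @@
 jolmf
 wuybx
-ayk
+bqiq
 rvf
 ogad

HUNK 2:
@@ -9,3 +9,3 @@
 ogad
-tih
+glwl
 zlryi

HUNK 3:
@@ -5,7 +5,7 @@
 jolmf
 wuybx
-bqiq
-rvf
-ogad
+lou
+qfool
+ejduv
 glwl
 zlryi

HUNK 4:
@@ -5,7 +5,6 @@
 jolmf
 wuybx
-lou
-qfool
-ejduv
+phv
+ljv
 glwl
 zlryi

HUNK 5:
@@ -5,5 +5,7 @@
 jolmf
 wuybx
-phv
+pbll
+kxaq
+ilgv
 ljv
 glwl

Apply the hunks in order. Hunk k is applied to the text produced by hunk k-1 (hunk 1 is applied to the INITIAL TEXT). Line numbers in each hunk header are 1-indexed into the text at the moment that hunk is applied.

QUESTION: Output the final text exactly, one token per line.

Hunk 1: at line 5 remove [ayk] add [bqiq] -> 12 lines: svsig uiq mawp dzh jolmf wuybx bqiq rvf ogad tih zlryi rtcpt
Hunk 2: at line 9 remove [tih] add [glwl] -> 12 lines: svsig uiq mawp dzh jolmf wuybx bqiq rvf ogad glwl zlryi rtcpt
Hunk 3: at line 5 remove [bqiq,rvf,ogad] add [lou,qfool,ejduv] -> 12 lines: svsig uiq mawp dzh jolmf wuybx lou qfool ejduv glwl zlryi rtcpt
Hunk 4: at line 5 remove [lou,qfool,ejduv] add [phv,ljv] -> 11 lines: svsig uiq mawp dzh jolmf wuybx phv ljv glwl zlryi rtcpt
Hunk 5: at line 5 remove [phv] add [pbll,kxaq,ilgv] -> 13 lines: svsig uiq mawp dzh jolmf wuybx pbll kxaq ilgv ljv glwl zlryi rtcpt

Answer: svsig
uiq
mawp
dzh
jolmf
wuybx
pbll
kxaq
ilgv
ljv
glwl
zlryi
rtcpt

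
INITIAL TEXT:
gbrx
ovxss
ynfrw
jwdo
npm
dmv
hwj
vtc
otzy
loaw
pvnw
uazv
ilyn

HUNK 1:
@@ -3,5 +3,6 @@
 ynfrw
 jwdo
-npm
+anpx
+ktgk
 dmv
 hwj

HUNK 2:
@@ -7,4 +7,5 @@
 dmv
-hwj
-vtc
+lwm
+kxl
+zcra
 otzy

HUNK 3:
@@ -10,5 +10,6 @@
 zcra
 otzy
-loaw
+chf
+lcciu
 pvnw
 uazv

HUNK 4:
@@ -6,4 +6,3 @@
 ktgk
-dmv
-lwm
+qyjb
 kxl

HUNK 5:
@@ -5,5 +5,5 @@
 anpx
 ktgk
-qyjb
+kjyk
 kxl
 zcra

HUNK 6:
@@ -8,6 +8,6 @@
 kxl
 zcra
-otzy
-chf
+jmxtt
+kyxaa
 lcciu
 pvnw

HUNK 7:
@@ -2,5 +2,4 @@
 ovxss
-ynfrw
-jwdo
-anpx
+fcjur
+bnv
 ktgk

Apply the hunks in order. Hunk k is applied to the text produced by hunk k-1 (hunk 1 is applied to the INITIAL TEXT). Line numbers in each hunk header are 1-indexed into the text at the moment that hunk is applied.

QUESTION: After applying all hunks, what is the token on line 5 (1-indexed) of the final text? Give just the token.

Hunk 1: at line 3 remove [npm] add [anpx,ktgk] -> 14 lines: gbrx ovxss ynfrw jwdo anpx ktgk dmv hwj vtc otzy loaw pvnw uazv ilyn
Hunk 2: at line 7 remove [hwj,vtc] add [lwm,kxl,zcra] -> 15 lines: gbrx ovxss ynfrw jwdo anpx ktgk dmv lwm kxl zcra otzy loaw pvnw uazv ilyn
Hunk 3: at line 10 remove [loaw] add [chf,lcciu] -> 16 lines: gbrx ovxss ynfrw jwdo anpx ktgk dmv lwm kxl zcra otzy chf lcciu pvnw uazv ilyn
Hunk 4: at line 6 remove [dmv,lwm] add [qyjb] -> 15 lines: gbrx ovxss ynfrw jwdo anpx ktgk qyjb kxl zcra otzy chf lcciu pvnw uazv ilyn
Hunk 5: at line 5 remove [qyjb] add [kjyk] -> 15 lines: gbrx ovxss ynfrw jwdo anpx ktgk kjyk kxl zcra otzy chf lcciu pvnw uazv ilyn
Hunk 6: at line 8 remove [otzy,chf] add [jmxtt,kyxaa] -> 15 lines: gbrx ovxss ynfrw jwdo anpx ktgk kjyk kxl zcra jmxtt kyxaa lcciu pvnw uazv ilyn
Hunk 7: at line 2 remove [ynfrw,jwdo,anpx] add [fcjur,bnv] -> 14 lines: gbrx ovxss fcjur bnv ktgk kjyk kxl zcra jmxtt kyxaa lcciu pvnw uazv ilyn
Final line 5: ktgk

Answer: ktgk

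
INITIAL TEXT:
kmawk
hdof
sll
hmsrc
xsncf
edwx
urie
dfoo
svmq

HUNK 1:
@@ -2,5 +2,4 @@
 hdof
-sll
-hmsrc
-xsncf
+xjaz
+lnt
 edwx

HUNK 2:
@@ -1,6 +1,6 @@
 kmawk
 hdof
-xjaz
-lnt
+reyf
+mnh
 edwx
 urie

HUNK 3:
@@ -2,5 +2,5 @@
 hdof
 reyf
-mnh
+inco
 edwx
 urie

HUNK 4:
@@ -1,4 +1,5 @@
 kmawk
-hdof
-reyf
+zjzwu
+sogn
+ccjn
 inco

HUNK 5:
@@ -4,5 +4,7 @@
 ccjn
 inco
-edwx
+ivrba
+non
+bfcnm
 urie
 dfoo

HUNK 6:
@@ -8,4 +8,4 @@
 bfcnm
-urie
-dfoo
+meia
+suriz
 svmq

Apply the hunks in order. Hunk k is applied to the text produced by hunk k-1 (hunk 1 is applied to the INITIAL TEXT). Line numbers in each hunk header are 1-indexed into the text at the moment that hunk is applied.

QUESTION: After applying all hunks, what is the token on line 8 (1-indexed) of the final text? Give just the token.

Answer: bfcnm

Derivation:
Hunk 1: at line 2 remove [sll,hmsrc,xsncf] add [xjaz,lnt] -> 8 lines: kmawk hdof xjaz lnt edwx urie dfoo svmq
Hunk 2: at line 1 remove [xjaz,lnt] add [reyf,mnh] -> 8 lines: kmawk hdof reyf mnh edwx urie dfoo svmq
Hunk 3: at line 2 remove [mnh] add [inco] -> 8 lines: kmawk hdof reyf inco edwx urie dfoo svmq
Hunk 4: at line 1 remove [hdof,reyf] add [zjzwu,sogn,ccjn] -> 9 lines: kmawk zjzwu sogn ccjn inco edwx urie dfoo svmq
Hunk 5: at line 4 remove [edwx] add [ivrba,non,bfcnm] -> 11 lines: kmawk zjzwu sogn ccjn inco ivrba non bfcnm urie dfoo svmq
Hunk 6: at line 8 remove [urie,dfoo] add [meia,suriz] -> 11 lines: kmawk zjzwu sogn ccjn inco ivrba non bfcnm meia suriz svmq
Final line 8: bfcnm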